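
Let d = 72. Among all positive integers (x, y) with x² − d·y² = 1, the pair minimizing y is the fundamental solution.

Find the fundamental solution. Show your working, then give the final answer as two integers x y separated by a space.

√72 = [8; 2,16, …], period ℓ=2 (even) → k=1
k=0  a_k=8  p_k/q_k = 8/1
k=1  a_k=2  p_k/q_k = 17/2
(x₁, y₁) = (17, 2);  17² − 72·2² = 1 ✓

17 2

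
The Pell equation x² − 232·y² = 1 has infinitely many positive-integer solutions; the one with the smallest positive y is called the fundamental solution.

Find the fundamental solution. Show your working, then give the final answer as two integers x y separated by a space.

[15; 4,3,7,3,4,30] for √232; ℓ=6 ⇒ convergent index 5
k=0  a_k=15  p_k/q_k = 15/1
k=1  a_k=4  p_k/q_k = 61/4
k=2  a_k=3  p_k/q_k = 198/13
k=3  a_k=7  p_k/q_k = 1447/95
k=4  a_k=3  p_k/q_k = 4539/298
k=5  a_k=4  p_k/q_k = 19603/1287
→ (19603, 1287).  Check: 19603²=384277609, 232·1287²=384277608, difference 1.

19603 1287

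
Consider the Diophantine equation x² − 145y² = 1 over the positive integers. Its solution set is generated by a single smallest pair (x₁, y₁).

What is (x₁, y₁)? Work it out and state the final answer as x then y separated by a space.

289 24

[12; 24] for √145; ℓ=1 ⇒ convergent index 1
step 0: (12, 1)  from 12·(1,0) + (0,1)
step 1: (289, 24)  from 24·(12,1) + (1,0)
(x₁, y₁) = (289, 24);  289² − 145·24² = 1 ✓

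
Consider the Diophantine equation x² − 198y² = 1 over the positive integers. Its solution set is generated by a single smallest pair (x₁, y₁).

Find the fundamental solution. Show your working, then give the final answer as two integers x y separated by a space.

d=198: √d = [14; 14,28] (ℓ=2, even), read p_1/q_1
step 0: (14, 1)  from 14·(1,0) + (0,1)
step 1: (197, 14)  from 14·(14,1) + (1,0)
(x₁, y₁) = (197, 14);  197² − 198·14² = 1 ✓

197 14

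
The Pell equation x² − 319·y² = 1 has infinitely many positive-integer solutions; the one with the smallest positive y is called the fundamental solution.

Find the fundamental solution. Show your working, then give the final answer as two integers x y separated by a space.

12901780 722361

[17; 1,6,5,1,4,…,6,1,34] for √319; ℓ=14 ⇒ convergent index 13
a_0=17:  p_0=17·1+0=17,  q_0=17·0+1=1
a_1=1:  p_1=1·17+1=18,  q_1=1·1+0=1
…
a_4=1:  p_4=1·643+125=768,  q_4=1·36+7=43
…
a_6=3:  p_6=3·3715+768=11913,  q_6=3·208+43=667
…
a_8=3:  p_8=3·15628+11913=58797,  q_8=3·875+667=3292
…
a_12=6:  p_12=6·1798881+309613=11102899,  q_12=6·100718+17335=621643
a_13=1:  p_13=1·11102899+1798881=12901780,  q_13=1·621643+100718=722361
→ (12901780, 722361).  Check: 12901780²=166455927168400, 319·722361²=166455927168399, difference 1.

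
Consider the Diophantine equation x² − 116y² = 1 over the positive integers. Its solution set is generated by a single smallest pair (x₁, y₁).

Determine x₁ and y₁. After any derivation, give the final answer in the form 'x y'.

√116 = [10; 1,3,2,1,4,1,2,3,1,20, …], period ℓ=10 (even) → k=9
a_0=10:  p_0=10·1+0=10,  q_0=10·0+1=1
a_1=1:  p_1=1·10+1=11,  q_1=1·1+0=1
…
a_3=2:  p_3=2·43+11=97,  q_3=2·4+1=9
a_4=1:  p_4=1·97+43=140,  q_4=1·9+4=13
a_5=4:  p_5=4·140+97=657,  q_5=4·13+9=61
…
a_8=3:  p_8=3·2251+797=7550,  q_8=3·209+74=701
a_9=1:  p_9=1·7550+2251=9801,  q_9=1·701+209=910
fundamental: x₁=9801, y₁=910  (since 96059601 − 116·828100 = 1)

9801 910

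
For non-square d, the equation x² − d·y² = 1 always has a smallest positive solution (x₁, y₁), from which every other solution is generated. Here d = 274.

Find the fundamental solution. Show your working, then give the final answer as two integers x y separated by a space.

3959299 239190

√274 → a₀=16, period (1,1,4,4,1,1,32); ℓ=7 odd so k=13
a_0=16:  p_0=16·1+0=16,  q_0=16·0+1=1
a_1=1:  p_1=1·16+1=17,  q_1=1·1+0=1
…
a_4=4:  p_4=4·149+33=629,  q_4=4·9+2=38
a_5=1:  p_5=1·629+149=778,  q_5=1·38+9=47
…
a_7=32:  p_7=32·1407+778=45802,  q_7=32·85+47=2767
…
a_10=4:  p_10=4·93011+47209=419253,  q_10=4·5619+2852=25328
…
a_12=1:  p_12=1·1770023+419253=2189276,  q_12=1·106931+25328=132259
a_13=1:  p_13=1·2189276+1770023=3959299,  q_13=1·132259+106931=239190
→ (3959299, 239190).  Check: 3959299²=15676048571401, 274·239190²=15676048571400, difference 1.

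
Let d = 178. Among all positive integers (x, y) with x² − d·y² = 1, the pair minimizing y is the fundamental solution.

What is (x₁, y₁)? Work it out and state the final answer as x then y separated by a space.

1601 120

√178 → a₀=13, period (2,1,12,1,2,26); ℓ=6 even so k=5
step 0: (13, 1)  from 13·(1,0) + (0,1)
step 1: (27, 2)  from 2·(13,1) + (1,0)
step 2: (40, 3)  from 1·(27,2) + (13,1)
…
step 4: (547, 41)  from 1·(507,38) + (40,3)
step 5: (1601, 120)  from 2·(547,41) + (507,38)
→ (1601, 120).  Check: 1601²=2563201, 178·120²=2563200, difference 1.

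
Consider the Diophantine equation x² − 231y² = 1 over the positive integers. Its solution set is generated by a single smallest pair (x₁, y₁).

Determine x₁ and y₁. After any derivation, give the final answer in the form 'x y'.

√231 → a₀=15, period (5,30); ℓ=2 even so k=1
step 0: (15, 1)  from 15·(1,0) + (0,1)
step 1: (76, 5)  from 5·(15,1) + (1,0)
fundamental: x₁=76, y₁=5  (since 5776 − 231·25 = 1)

76 5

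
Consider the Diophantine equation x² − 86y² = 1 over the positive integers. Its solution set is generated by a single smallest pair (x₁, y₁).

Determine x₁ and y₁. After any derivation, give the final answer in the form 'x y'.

10405 1122

√86 → a₀=9, period (3,1,1,1,8,1,1,1,3,18); ℓ=10 even so k=9
k=0  a_k=9  p_k/q_k = 9/1
k=1  a_k=3  p_k/q_k = 28/3
k=2  a_k=1  p_k/q_k = 37/4
…
k=5  a_k=8  p_k/q_k = 881/95
…
k=8  a_k=1  p_k/q_k = 2847/307
k=9  a_k=3  p_k/q_k = 10405/1122
(x₁, y₁) = (10405, 1122);  10405² − 86·1122² = 1 ✓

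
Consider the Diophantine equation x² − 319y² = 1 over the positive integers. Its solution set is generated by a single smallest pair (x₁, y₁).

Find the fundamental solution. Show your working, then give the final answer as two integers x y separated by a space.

d=319: √d = [17; 1,6,5,1,4,…,6,1,34] (ℓ=14, even), read p_13/q_13
k=0  a_k=17  p_k/q_k = 17/1
…
k=2  a_k=6  p_k/q_k = 125/7
k=3  a_k=5  p_k/q_k = 643/36
…
k=5  a_k=4  p_k/q_k = 3715/208
k=6  a_k=3  p_k/q_k = 11913/667
k=7  a_k=1  p_k/q_k = 15628/875
…
k=12  a_k=6  p_k/q_k = 11102899/621643
k=13  a_k=1  p_k/q_k = 12901780/722361
→ (12901780, 722361).  Check: 12901780²=166455927168400, 319·722361²=166455927168399, difference 1.

12901780 722361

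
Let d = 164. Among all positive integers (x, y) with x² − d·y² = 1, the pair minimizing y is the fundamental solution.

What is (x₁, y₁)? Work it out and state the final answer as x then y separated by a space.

d=164: √d = [12; 1,4,6,4,1,24] (ℓ=6, even), read p_5/q_5
step 0: (12, 1)  from 12·(1,0) + (0,1)
step 1: (13, 1)  from 1·(12,1) + (1,0)
…
step 3: (397, 31)  from 6·(64,5) + (13,1)
step 4: (1652, 129)  from 4·(397,31) + (64,5)
step 5: (2049, 160)  from 1·(1652,129) + (397,31)
fundamental: x₁=2049, y₁=160  (since 4198401 − 164·25600 = 1)

2049 160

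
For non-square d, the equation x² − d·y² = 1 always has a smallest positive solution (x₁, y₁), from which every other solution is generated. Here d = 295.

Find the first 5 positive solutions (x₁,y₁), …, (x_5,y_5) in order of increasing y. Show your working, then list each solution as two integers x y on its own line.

√295 = [17; 5,1,2,3,2,6,2,3,2,1,5,34, …], period ℓ=12 (even) → k=11
k=0  a_k=17  p_k/q_k = 17/1
…
k=3  a_k=2  p_k/q_k = 292/17
…
k=5  a_k=2  p_k/q_k = 2250/131
…
k=9  a_k=2  p_k/q_k = 247414/14405
k=10  a_k=1  p_k/q_k = 355517/20699
k=11  a_k=5  p_k/q_k = 2024999/117900
→ (2024999, 117900).  Check: 2024999²=4100620950001, 295·117900²=4100620950000, difference 1.
(x_2, y_2) = (2024999·2024999 + 295·117900·117900, 2024999·117900 + 117900·2024999) = (8201241900001, 477494764200)
(x_3, y_3) = (2024999·8201241900001 + 295·117900·477494764200, 2024999·477494764200 + 117900·8201241900001) = (33215013292518224999, 1933852840020353700)
(x_4, y_4) = (2024999·33215013292518224999 + 295·117900·1933852840020353700, 2024999·1933852840020353700 + 117900·33215013292518224999) = (134520737404664024967600001, 7832100134376274949528400)
(x_5, y_5) = (2024999·134520737404664024967600001 + 295·117900·7832100134376274949528400, 2024999·7832100134376274949528400 + 117900·134520737404664024967600001) = (544808717447381276777437550624999, 31719989880021710940200100589500)

2024999 117900
8201241900001 477494764200
33215013292518224999 1933852840020353700
134520737404664024967600001 7832100134376274949528400
544808717447381276777437550624999 31719989880021710940200100589500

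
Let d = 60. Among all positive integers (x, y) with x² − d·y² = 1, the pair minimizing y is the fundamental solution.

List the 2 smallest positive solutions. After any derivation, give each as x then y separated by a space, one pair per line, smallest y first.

31 4
1921 248

d=60: √d = [7; 1,2,1,14] (ℓ=4, even), read p_3/q_3
i=0: a=7 ⇒ p=7, q=1
…
i=2: a=2 ⇒ p=23, q=3
i=3: a=1 ⇒ p=31, q=4
→ (31, 4).  Check: 31²=961, 60·4²=960, difference 1.
k=2:  x_2 = 31·31+60·4·4 = 1921,  y_2 = 31·4+4·31 = 248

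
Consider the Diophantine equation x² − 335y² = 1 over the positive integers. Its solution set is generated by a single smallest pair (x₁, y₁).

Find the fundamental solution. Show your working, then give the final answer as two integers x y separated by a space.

[18; 3,3,3,36] for √335; ℓ=4 ⇒ convergent index 3
k=0  a_k=18  p_k/q_k = 18/1
k=1  a_k=3  p_k/q_k = 55/3
k=2  a_k=3  p_k/q_k = 183/10
k=3  a_k=3  p_k/q_k = 604/33
fundamental: x₁=604, y₁=33  (since 364816 − 335·1089 = 1)

604 33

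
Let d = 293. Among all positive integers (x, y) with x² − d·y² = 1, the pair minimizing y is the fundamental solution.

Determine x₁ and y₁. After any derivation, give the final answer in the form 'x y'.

d=293: √d = [17; 8,1,1,8,34] (ℓ=5, odd), read p_9/q_9
i=0: a=17 ⇒ p=17, q=1
…
i=3: a=1 ⇒ p=291, q=17
i=4: a=8 ⇒ p=2482, q=145
…
i=8: a=1 ⇒ p=1444507, q=84389
i=9: a=8 ⇒ p=12320649, q=719780
→ (12320649, 719780).  Check: 12320649²=151798391781201, 293·719780²=151798391781200, difference 1.

12320649 719780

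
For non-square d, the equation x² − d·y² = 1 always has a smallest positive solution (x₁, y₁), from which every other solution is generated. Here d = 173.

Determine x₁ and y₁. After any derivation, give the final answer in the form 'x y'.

2499849 190060

d=173: √d = [13; 6,1,1,6,26] (ℓ=5, odd), read p_9/q_9
i=0: a=13 ⇒ p=13, q=1
…
i=3: a=1 ⇒ p=171, q=13
i=4: a=6 ⇒ p=1118, q=85
…
i=7: a=1 ⇒ p=205791, q=15646
i=8: a=1 ⇒ p=382343, q=29069
i=9: a=6 ⇒ p=2499849, q=190060
fundamental: x₁=2499849, y₁=190060  (since 6249245022801 − 173·36122803600 = 1)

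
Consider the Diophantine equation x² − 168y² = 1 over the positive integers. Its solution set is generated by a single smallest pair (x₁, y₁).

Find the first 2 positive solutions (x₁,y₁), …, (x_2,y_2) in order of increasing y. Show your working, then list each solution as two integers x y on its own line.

d=168: √d = [12; 1,24] (ℓ=2, even), read p_1/q_1
step 0: (12, 1)  from 12·(1,0) + (0,1)
step 1: (13, 1)  from 1·(12,1) + (1,0)
(x₁, y₁) = (13, 1);  13² − 168·1² = 1 ✓
n=2: (13,1)∘(13,1) = (13·13+168·1·1, 13·1+1·13) = (337,26)

13 1
337 26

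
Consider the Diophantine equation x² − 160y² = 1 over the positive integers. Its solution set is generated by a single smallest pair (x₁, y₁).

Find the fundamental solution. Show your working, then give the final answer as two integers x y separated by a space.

[12; 1,1,1,5,1,1,1,24] for √160; ℓ=8 ⇒ convergent index 7
i=0: a=12 ⇒ p=12, q=1
i=1: a=1 ⇒ p=13, q=1
i=2: a=1 ⇒ p=25, q=2
…
i=4: a=5 ⇒ p=215, q=17
i=5: a=1 ⇒ p=253, q=20
i=6: a=1 ⇒ p=468, q=37
i=7: a=1 ⇒ p=721, q=57
fundamental: x₁=721, y₁=57  (since 519841 − 160·3249 = 1)

721 57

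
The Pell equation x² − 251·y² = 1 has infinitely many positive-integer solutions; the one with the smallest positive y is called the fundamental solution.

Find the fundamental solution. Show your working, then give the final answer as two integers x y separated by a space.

3674890 231957

√251 = [15; 1,5,2,1,2,…,5,1,30, …], period ℓ=14 (even) → k=13
i=0: a=15 ⇒ p=15, q=1
i=1: a=1 ⇒ p=16, q=1
i=2: a=5 ⇒ p=95, q=6
i=3: a=2 ⇒ p=206, q=13
i=4: a=1 ⇒ p=301, q=19
i=5: a=2 ⇒ p=808, q=51
…
i=7: a=15 ⇒ p=29563, q=1866
i=8: a=2 ⇒ p=61043, q=3853
i=9: a=2 ⇒ p=151649, q=9572
…
i=11: a=2 ⇒ p=577033, q=36422
i=12: a=5 ⇒ p=3097857, q=195535
i=13: a=1 ⇒ p=3674890, q=231957
→ (3674890, 231957).  Check: 3674890²=13504816512100, 251·231957²=13504816512099, difference 1.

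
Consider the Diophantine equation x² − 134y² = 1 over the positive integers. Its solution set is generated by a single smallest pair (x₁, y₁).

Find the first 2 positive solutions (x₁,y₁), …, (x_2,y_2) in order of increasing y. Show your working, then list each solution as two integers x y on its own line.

√134 → a₀=11, period (1,1,2,1,3,…,1,1,22); ℓ=14 even so k=13
k=0  a_k=11  p_k/q_k = 11/1
…
k=2  a_k=1  p_k/q_k = 23/2
…
k=8  a_k=1  p_k/q_k = 4503/389
k=9  a_k=3  p_k/q_k = 17630/1523
k=10  a_k=1  p_k/q_k = 22133/1912
…
k=12  a_k=1  p_k/q_k = 84029/7259
k=13  a_k=1  p_k/q_k = 145925/12606
fundamental: x₁=145925, y₁=12606  (since 21294105625 − 134·158911236 = 1)
(145925+12606√134)^2 = 42588211249 + 3679061100√134

145925 12606
42588211249 3679061100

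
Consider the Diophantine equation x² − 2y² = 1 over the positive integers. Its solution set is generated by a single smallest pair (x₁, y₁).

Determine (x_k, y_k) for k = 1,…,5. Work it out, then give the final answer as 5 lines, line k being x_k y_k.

3 2
17 12
99 70
577 408
3363 2378

d=2: √d = [1; 2] (ℓ=1, odd), read p_1/q_1
k=0  a_k=1  p_k/q_k = 1/1
k=1  a_k=2  p_k/q_k = 3/2
(x₁, y₁) = (3, 2);  3² − 2·2² = 1 ✓
(x_2, y_2) = (3·3 + 2·2·2, 3·2 + 2·3) = (17, 12)
(x_3, y_3) = (3·17 + 2·2·12, 3·12 + 2·17) = (99, 70)
(x_4, y_4) = (3·99 + 2·2·70, 3·70 + 2·99) = (577, 408)
(x_5, y_5) = (3·577 + 2·2·408, 3·408 + 2·577) = (3363, 2378)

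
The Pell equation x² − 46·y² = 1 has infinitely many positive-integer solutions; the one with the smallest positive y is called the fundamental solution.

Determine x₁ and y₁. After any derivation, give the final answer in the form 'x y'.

24335 3588

d=46: √d = [6; 1,3,1,1,2,6,2,1,1,3,1,12] (ℓ=12, even), read p_11/q_11
a_0=6:  p_0=6·1+0=6,  q_0=6·0+1=1
…
a_3=1:  p_3=1·27+7=34,  q_3=1·4+1=5
…
a_9=1:  p_9=1·3147+2150=5297,  q_9=1·464+317=781
a_10=3:  p_10=3·5297+3147=19038,  q_10=3·781+464=2807
a_11=1:  p_11=1·19038+5297=24335,  q_11=1·2807+781=3588
(x₁, y₁) = (24335, 3588);  24335² − 46·3588² = 1 ✓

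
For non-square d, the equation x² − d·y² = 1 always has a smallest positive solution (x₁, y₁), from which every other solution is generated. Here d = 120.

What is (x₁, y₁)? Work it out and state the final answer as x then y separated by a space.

11 1

√120 → a₀=10, period (1,20); ℓ=2 even so k=1
k=0  a_k=10  p_k/q_k = 10/1
k=1  a_k=1  p_k/q_k = 11/1
→ (11, 1).  Check: 11²=121, 120·1²=120, difference 1.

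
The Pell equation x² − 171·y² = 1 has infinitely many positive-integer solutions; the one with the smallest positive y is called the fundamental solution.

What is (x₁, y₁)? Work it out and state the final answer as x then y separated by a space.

170 13

√171 → a₀=13, period (13,26); ℓ=2 even so k=1
i=0: a=13 ⇒ p=13, q=1
i=1: a=13 ⇒ p=170, q=13
→ (170, 13).  Check: 170²=28900, 171·13²=28899, difference 1.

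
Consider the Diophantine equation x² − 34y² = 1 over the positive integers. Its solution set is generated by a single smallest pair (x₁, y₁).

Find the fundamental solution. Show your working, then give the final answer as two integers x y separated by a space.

√34 → a₀=5, period (1,4,1,10); ℓ=4 even so k=3
i=0: a=5 ⇒ p=5, q=1
i=1: a=1 ⇒ p=6, q=1
i=2: a=4 ⇒ p=29, q=5
i=3: a=1 ⇒ p=35, q=6
(x₁, y₁) = (35, 6);  35² − 34·6² = 1 ✓

35 6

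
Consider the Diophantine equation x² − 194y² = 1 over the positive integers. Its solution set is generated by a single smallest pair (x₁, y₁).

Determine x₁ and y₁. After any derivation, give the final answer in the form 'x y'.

√194 = [13; 1,12,1,26, …], period ℓ=4 (even) → k=3
step 0: (13, 1)  from 13·(1,0) + (0,1)
…
step 2: (181, 13)  from 12·(14,1) + (13,1)
step 3: (195, 14)  from 1·(181,13) + (14,1)
→ (195, 14).  Check: 195²=38025, 194·14²=38024, difference 1.

195 14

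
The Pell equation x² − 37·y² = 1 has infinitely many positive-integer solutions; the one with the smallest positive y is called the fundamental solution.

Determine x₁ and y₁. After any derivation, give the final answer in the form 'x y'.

d=37: √d = [6; 12] (ℓ=1, odd), read p_1/q_1
a_0=6:  p_0=6·1+0=6,  q_0=6·0+1=1
a_1=12:  p_1=12·6+1=73,  q_1=12·1+0=12
→ (73, 12).  Check: 73²=5329, 37·12²=5328, difference 1.

73 12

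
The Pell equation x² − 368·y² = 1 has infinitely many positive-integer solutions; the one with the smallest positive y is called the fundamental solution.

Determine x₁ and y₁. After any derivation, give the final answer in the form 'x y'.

1151 60

√368 → a₀=19, period (5,2,5,38); ℓ=4 even so k=3
k=0  a_k=19  p_k/q_k = 19/1
…
k=2  a_k=2  p_k/q_k = 211/11
k=3  a_k=5  p_k/q_k = 1151/60
→ (1151, 60).  Check: 1151²=1324801, 368·60²=1324800, difference 1.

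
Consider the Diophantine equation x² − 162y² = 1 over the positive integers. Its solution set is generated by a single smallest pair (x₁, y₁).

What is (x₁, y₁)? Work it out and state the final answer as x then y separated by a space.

19601 1540

[12; 1,2,1,2,12,2,1,2,1,24] for √162; ℓ=10 ⇒ convergent index 9
k=0  a_k=12  p_k/q_k = 12/1
k=1  a_k=1  p_k/q_k = 13/1
k=2  a_k=2  p_k/q_k = 38/3
…
k=5  a_k=12  p_k/q_k = 1731/136
k=6  a_k=2  p_k/q_k = 3602/283
k=7  a_k=1  p_k/q_k = 5333/419
k=8  a_k=2  p_k/q_k = 14268/1121
k=9  a_k=1  p_k/q_k = 19601/1540
fundamental: x₁=19601, y₁=1540  (since 384199201 − 162·2371600 = 1)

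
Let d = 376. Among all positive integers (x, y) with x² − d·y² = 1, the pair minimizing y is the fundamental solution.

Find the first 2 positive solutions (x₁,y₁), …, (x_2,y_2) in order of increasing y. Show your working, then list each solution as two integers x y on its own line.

d=376: √d = [19; 2,1,1,3,1,…,1,2,38] (ℓ=16, even), read p_15/q_15
step 0: (19, 1)  from 19·(1,0) + (0,1)
step 1: (39, 2)  from 2·(19,1) + (1,0)
step 2: (58, 3)  from 1·(39,2) + (19,1)
step 3: (97, 5)  from 1·(58,3) + (39,2)
…
step 6: (1241, 64)  from 2·(446,23) + (349,18)
…
step 8: (12953, 668)  from 4·(2928,151) + (1241,64)
step 9: (28834, 1487)  from 2·(12953,668) + (2928,151)
step 10: (70621, 3642)  from 2·(28834,1487) + (12953,668)
…
step 14: (837427, 43187)  from 1·(468441,24158) + (368986,19029)
step 15: (2143295, 110532)  from 2·(837427,43187) + (468441,24158)
fundamental: x₁=2143295, y₁=110532  (since 4593713457025 − 376·12217323024 = 1)
n=2: (2143295,110532)∘(2143295,110532) = (2143295·2143295+376·110532·110532, 2143295·110532+110532·2143295) = (9187426914049,473805365880)

2143295 110532
9187426914049 473805365880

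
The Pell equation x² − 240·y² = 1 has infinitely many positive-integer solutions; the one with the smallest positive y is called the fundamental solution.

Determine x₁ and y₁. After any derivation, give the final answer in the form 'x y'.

√240 → a₀=15, period (2,30); ℓ=2 even so k=1
k=0  a_k=15  p_k/q_k = 15/1
k=1  a_k=2  p_k/q_k = 31/2
(x₁, y₁) = (31, 2);  31² − 240·2² = 1 ✓

31 2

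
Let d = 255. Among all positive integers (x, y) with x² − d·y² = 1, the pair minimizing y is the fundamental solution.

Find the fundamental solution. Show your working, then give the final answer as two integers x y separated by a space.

16 1

d=255: √d = [15; 1,30] (ℓ=2, even), read p_1/q_1
k=0  a_k=15  p_k/q_k = 15/1
k=1  a_k=1  p_k/q_k = 16/1
(x₁, y₁) = (16, 1);  16² − 255·1² = 1 ✓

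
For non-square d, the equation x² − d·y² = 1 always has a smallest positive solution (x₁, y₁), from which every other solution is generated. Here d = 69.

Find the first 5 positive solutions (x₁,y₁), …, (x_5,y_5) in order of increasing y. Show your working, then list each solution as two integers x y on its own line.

7775 936
120901249 14554800
1880014414175 226327139064
29234224019520001 3519386997890400
454592181623521601375 54726467590868580936

d=69: √d = [8; 3,3,1,4,1,3,3,16] (ℓ=8, even), read p_7/q_7
k=0  a_k=8  p_k/q_k = 8/1
…
k=3  a_k=1  p_k/q_k = 108/13
k=4  a_k=4  p_k/q_k = 515/62
…
k=6  a_k=3  p_k/q_k = 2384/287
k=7  a_k=3  p_k/q_k = 7775/936
fundamental: x₁=7775, y₁=936  (since 60450625 − 69·876096 = 1)
n=2: (7775,936)∘(7775,936) = (7775·7775+69·936·936, 7775·936+936·7775) = (120901249,14554800)
n=3: (120901249,14554800)∘(7775,936) = (7775·120901249+69·936·14554800, 7775·14554800+936·120901249) = (1880014414175,226327139064)
n=4: (1880014414175,226327139064)∘(7775,936) = (7775·1880014414175+69·936·226327139064, 7775·226327139064+936·1880014414175) = (29234224019520001,3519386997890400)
n=5: (29234224019520001,3519386997890400)∘(7775,936) = (7775·29234224019520001+69·936·3519386997890400, 7775·3519386997890400+936·29234224019520001) = (454592181623521601375,54726467590868580936)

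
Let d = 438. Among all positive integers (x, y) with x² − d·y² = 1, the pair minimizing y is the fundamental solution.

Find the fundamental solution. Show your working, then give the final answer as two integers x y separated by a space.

293 14

√438 = [20; 1,12,1,40, …], period ℓ=4 (even) → k=3
i=0: a=20 ⇒ p=20, q=1
…
i=2: a=12 ⇒ p=272, q=13
i=3: a=1 ⇒ p=293, q=14
(x₁, y₁) = (293, 14);  293² − 438·14² = 1 ✓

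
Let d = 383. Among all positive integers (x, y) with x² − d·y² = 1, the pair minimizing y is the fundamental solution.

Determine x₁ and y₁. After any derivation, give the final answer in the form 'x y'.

18768 959

[19; 1,1,3,19,3,1,1,38] for √383; ℓ=8 ⇒ convergent index 7
k=0  a_k=19  p_k/q_k = 19/1
…
k=3  a_k=3  p_k/q_k = 137/7
k=4  a_k=19  p_k/q_k = 2642/135
k=5  a_k=3  p_k/q_k = 8063/412
k=6  a_k=1  p_k/q_k = 10705/547
k=7  a_k=1  p_k/q_k = 18768/959
→ (18768, 959).  Check: 18768²=352237824, 383·959²=352237823, difference 1.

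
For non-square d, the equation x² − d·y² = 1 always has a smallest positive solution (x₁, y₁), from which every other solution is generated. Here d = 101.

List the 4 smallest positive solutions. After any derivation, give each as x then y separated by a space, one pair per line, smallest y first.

201 20
80801 8040
32481801 3232060
13057603201 1299280080

√101 = [10; 20, …], period ℓ=1 (odd) → k=1
a_0=10:  p_0=10·1+0=10,  q_0=10·0+1=1
a_1=20:  p_1=20·10+1=201,  q_1=20·1+0=20
(x₁, y₁) = (201, 20);  201² − 101·20² = 1 ✓
(x_2, y_2) = (201·201 + 101·20·20, 201·20 + 20·201) = (80801, 8040)
(x_3, y_3) = (201·80801 + 101·20·8040, 201·8040 + 20·80801) = (32481801, 3232060)
(x_4, y_4) = (201·32481801 + 101·20·3232060, 201·3232060 + 20·32481801) = (13057603201, 1299280080)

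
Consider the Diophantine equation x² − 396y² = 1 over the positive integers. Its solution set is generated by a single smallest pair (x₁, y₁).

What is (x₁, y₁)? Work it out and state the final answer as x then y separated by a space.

199 10

d=396: √d = [19; 1,8,1,38] (ℓ=4, even), read p_3/q_3
step 0: (19, 1)  from 19·(1,0) + (0,1)
step 1: (20, 1)  from 1·(19,1) + (1,0)
step 2: (179, 9)  from 8·(20,1) + (19,1)
step 3: (199, 10)  from 1·(179,9) + (20,1)
→ (199, 10).  Check: 199²=39601, 396·10²=39600, difference 1.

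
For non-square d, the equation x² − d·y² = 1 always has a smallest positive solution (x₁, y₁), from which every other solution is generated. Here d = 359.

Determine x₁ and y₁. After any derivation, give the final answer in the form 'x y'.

360 19

√359 → a₀=18, period (1,17,1,36); ℓ=4 even so k=3
step 0: (18, 1)  from 18·(1,0) + (0,1)
…
step 2: (341, 18)  from 17·(19,1) + (18,1)
step 3: (360, 19)  from 1·(341,18) + (19,1)
fundamental: x₁=360, y₁=19  (since 129600 − 359·361 = 1)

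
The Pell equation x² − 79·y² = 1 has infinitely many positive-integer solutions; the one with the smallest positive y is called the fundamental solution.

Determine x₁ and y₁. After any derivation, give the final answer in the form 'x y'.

√79 = [8; 1,7,1,16, …], period ℓ=4 (even) → k=3
k=0  a_k=8  p_k/q_k = 8/1
…
k=2  a_k=7  p_k/q_k = 71/8
k=3  a_k=1  p_k/q_k = 80/9
fundamental: x₁=80, y₁=9  (since 6400 − 79·81 = 1)

80 9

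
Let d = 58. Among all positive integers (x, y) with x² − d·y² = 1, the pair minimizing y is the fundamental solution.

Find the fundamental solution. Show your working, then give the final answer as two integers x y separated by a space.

√58 = [7; 1,1,1,1,1,1,14, …], period ℓ=7 (odd) → k=13
step 0: (7, 1)  from 7·(1,0) + (0,1)
…
step 2: (15, 2)  from 1·(8,1) + (7,1)
…
step 5: (61, 8)  from 1·(38,5) + (23,3)
…
step 12: (12071, 1585)  from 1·(7532,989) + (4539,596)
step 13: (19603, 2574)  from 1·(12071,1585) + (7532,989)
fundamental: x₁=19603, y₁=2574  (since 384277609 − 58·6625476 = 1)

19603 2574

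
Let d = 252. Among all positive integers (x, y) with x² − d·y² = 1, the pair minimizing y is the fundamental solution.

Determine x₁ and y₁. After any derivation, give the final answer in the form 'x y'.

127 8

√252 = [15; 1,6,1,30, …], period ℓ=4 (even) → k=3
a_0=15:  p_0=15·1+0=15,  q_0=15·0+1=1
a_1=1:  p_1=1·15+1=16,  q_1=1·1+0=1
a_2=6:  p_2=6·16+15=111,  q_2=6·1+1=7
a_3=1:  p_3=1·111+16=127,  q_3=1·7+1=8
→ (127, 8).  Check: 127²=16129, 252·8²=16128, difference 1.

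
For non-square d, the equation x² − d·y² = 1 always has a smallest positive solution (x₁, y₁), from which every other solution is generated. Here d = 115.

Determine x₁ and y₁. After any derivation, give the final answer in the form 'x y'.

√115 = [10; 1,2,1,1,1,1,1,2,1,20, …], period ℓ=10 (even) → k=9
i=0: a=10 ⇒ p=10, q=1
i=1: a=1 ⇒ p=11, q=1
i=2: a=2 ⇒ p=32, q=3
i=3: a=1 ⇒ p=43, q=4
…
i=5: a=1 ⇒ p=118, q=11
i=6: a=1 ⇒ p=193, q=18
i=7: a=1 ⇒ p=311, q=29
i=8: a=2 ⇒ p=815, q=76
i=9: a=1 ⇒ p=1126, q=105
→ (1126, 105).  Check: 1126²=1267876, 115·105²=1267875, difference 1.

1126 105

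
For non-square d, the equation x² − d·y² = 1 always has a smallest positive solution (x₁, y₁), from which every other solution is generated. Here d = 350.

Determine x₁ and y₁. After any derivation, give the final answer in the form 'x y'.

449 24

[18; 1,2,2,2,1,36] for √350; ℓ=6 ⇒ convergent index 5
i=0: a=18 ⇒ p=18, q=1
…
i=2: a=2 ⇒ p=56, q=3
i=3: a=2 ⇒ p=131, q=7
i=4: a=2 ⇒ p=318, q=17
i=5: a=1 ⇒ p=449, q=24
→ (449, 24).  Check: 449²=201601, 350·24²=201600, difference 1.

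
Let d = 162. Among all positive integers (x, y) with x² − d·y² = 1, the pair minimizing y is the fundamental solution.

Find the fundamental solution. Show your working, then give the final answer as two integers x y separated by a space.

19601 1540

√162 → a₀=12, period (1,2,1,2,12,2,1,2,1,24); ℓ=10 even so k=9
i=0: a=12 ⇒ p=12, q=1
…
i=4: a=2 ⇒ p=140, q=11
i=5: a=12 ⇒ p=1731, q=136
i=6: a=2 ⇒ p=3602, q=283
i=7: a=1 ⇒ p=5333, q=419
i=8: a=2 ⇒ p=14268, q=1121
i=9: a=1 ⇒ p=19601, q=1540
(x₁, y₁) = (19601, 1540);  19601² − 162·1540² = 1 ✓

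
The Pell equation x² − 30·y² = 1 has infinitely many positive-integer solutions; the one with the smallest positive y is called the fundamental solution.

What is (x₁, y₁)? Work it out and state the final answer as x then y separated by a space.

√30 → a₀=5, period (2,10); ℓ=2 even so k=1
step 0: (5, 1)  from 5·(1,0) + (0,1)
step 1: (11, 2)  from 2·(5,1) + (1,0)
→ (11, 2).  Check: 11²=121, 30·2²=120, difference 1.

11 2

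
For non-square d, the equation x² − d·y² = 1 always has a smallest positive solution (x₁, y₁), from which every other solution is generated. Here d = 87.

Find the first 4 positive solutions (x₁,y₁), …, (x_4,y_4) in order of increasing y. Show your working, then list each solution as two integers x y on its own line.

28 3
1567 168
87724 9405
4910977 526512

[9; 3,18] for √87; ℓ=2 ⇒ convergent index 1
k=0  a_k=9  p_k/q_k = 9/1
k=1  a_k=3  p_k/q_k = 28/3
fundamental: x₁=28, y₁=3  (since 784 − 87·9 = 1)
n=2: (28,3)∘(28,3) = (28·28+87·3·3, 28·3+3·28) = (1567,168)
n=3: (1567,168)∘(28,3) = (28·1567+87·3·168, 28·168+3·1567) = (87724,9405)
n=4: (87724,9405)∘(28,3) = (28·87724+87·3·9405, 28·9405+3·87724) = (4910977,526512)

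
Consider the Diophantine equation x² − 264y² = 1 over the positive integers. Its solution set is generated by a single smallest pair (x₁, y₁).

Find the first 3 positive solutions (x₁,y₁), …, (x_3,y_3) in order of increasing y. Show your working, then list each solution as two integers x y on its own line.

√264 = [16; 4,32, …], period ℓ=2 (even) → k=1
k=0  a_k=16  p_k/q_k = 16/1
k=1  a_k=4  p_k/q_k = 65/4
fundamental: x₁=65, y₁=4  (since 4225 − 264·16 = 1)
k=2:  x_2 = 65·65+264·4·4 = 8449,  y_2 = 65·4+4·65 = 520
k=3:  x_3 = 65·8449+264·4·520 = 1098305,  y_3 = 65·520+4·8449 = 67596

65 4
8449 520
1098305 67596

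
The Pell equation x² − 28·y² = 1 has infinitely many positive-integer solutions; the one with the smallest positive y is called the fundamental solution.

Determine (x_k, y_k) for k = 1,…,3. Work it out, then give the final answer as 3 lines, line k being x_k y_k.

127 24
32257 6096
8193151 1548360

d=28: √d = [5; 3,2,3,10] (ℓ=4, even), read p_3/q_3
k=0  a_k=5  p_k/q_k = 5/1
…
k=2  a_k=2  p_k/q_k = 37/7
k=3  a_k=3  p_k/q_k = 127/24
fundamental: x₁=127, y₁=24  (since 16129 − 28·576 = 1)
n=2: (127,24)∘(127,24) = (127·127+28·24·24, 127·24+24·127) = (32257,6096)
n=3: (32257,6096)∘(127,24) = (127·32257+28·24·6096, 127·6096+24·32257) = (8193151,1548360)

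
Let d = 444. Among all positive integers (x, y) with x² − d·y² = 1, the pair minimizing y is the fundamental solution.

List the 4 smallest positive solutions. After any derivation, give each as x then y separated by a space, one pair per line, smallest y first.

d=444: √d = [21; 14,42] (ℓ=2, even), read p_1/q_1
k=0  a_k=21  p_k/q_k = 21/1
k=1  a_k=14  p_k/q_k = 295/14
(x₁, y₁) = (295, 14);  295² − 444·14² = 1 ✓
(295+14√444)^2 = 174049 + 8260√444
(295+14√444)^3 = 102688615 + 4873386√444
(295+14√444)^4 = 60586108801 + 2875289480√444

295 14
174049 8260
102688615 4873386
60586108801 2875289480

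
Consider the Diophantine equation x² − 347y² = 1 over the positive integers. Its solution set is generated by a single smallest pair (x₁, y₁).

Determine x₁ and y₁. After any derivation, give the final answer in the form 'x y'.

√347 → a₀=18, period (1,1,1,2,4,…,1,1,36); ℓ=14 even so k=13
a_0=18:  p_0=18·1+0=18,  q_0=18·0+1=1
a_1=1:  p_1=1·18+1=19,  q_1=1·1+0=1
…
a_4=2:  p_4=2·56+37=149,  q_4=2·3+2=8
…
a_12=1:  p_12=1·238717+164168=402885,  q_12=1·12815+8813=21628
a_13=1:  p_13=1·402885+238717=641602,  q_13=1·21628+12815=34443
→ (641602, 34443).  Check: 641602²=411653126404, 347·34443²=411653126403, difference 1.

641602 34443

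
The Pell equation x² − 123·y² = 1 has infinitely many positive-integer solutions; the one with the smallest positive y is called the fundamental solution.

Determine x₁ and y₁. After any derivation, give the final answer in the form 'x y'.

[11; 11,22] for √123; ℓ=2 ⇒ convergent index 1
step 0: (11, 1)  from 11·(1,0) + (0,1)
step 1: (122, 11)  from 11·(11,1) + (1,0)
(x₁, y₁) = (122, 11);  122² − 123·11² = 1 ✓

122 11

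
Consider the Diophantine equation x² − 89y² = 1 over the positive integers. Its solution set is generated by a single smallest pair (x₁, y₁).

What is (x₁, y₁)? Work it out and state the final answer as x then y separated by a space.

500001 53000

[9; 2,3,3,2,18] for √89; ℓ=5 ⇒ convergent index 9
k=0  a_k=9  p_k/q_k = 9/1
k=1  a_k=2  p_k/q_k = 19/2
k=2  a_k=3  p_k/q_k = 66/7
k=3  a_k=3  p_k/q_k = 217/23
…
k=5  a_k=18  p_k/q_k = 9217/977
…
k=7  a_k=3  p_k/q_k = 66019/6998
k=8  a_k=3  p_k/q_k = 216991/23001
k=9  a_k=2  p_k/q_k = 500001/53000
→ (500001, 53000).  Check: 500001²=250001000001, 89·53000²=250001000000, difference 1.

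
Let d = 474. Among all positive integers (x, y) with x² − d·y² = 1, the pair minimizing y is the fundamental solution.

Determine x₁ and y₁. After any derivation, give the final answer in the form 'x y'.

193549 8890

√474 = [21; 1,3,2,1,1,…,3,1,42, …], period ℓ=14 (even) → k=13
k=0  a_k=21  p_k/q_k = 21/1
k=1  a_k=1  p_k/q_k = 22/1
k=2  a_k=3  p_k/q_k = 87/4
…
k=4  a_k=1  p_k/q_k = 283/13
k=5  a_k=1  p_k/q_k = 479/22
k=6  a_k=1  p_k/q_k = 762/35
k=7  a_k=6  p_k/q_k = 5051/232
…
k=11  a_k=2  p_k/q_k = 44218/2031
k=12  a_k=3  p_k/q_k = 149331/6859
k=13  a_k=1  p_k/q_k = 193549/8890
→ (193549, 8890).  Check: 193549²=37461215401, 474·8890²=37461215400, difference 1.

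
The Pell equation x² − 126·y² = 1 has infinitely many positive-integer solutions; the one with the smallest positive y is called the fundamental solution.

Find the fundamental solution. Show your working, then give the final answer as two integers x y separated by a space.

d=126: √d = [11; 4,2,4,22] (ℓ=4, even), read p_3/q_3
a_0=11:  p_0=11·1+0=11,  q_0=11·0+1=1
…
a_2=2:  p_2=2·45+11=101,  q_2=2·4+1=9
a_3=4:  p_3=4·101+45=449,  q_3=4·9+4=40
→ (449, 40).  Check: 449²=201601, 126·40²=201600, difference 1.

449 40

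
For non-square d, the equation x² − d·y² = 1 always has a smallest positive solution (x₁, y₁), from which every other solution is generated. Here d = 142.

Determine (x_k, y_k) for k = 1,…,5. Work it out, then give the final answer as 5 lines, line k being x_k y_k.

√142 → a₀=11, period (1,10,1,22); ℓ=4 even so k=3
k=0  a_k=11  p_k/q_k = 11/1
…
k=2  a_k=10  p_k/q_k = 131/11
k=3  a_k=1  p_k/q_k = 143/12
→ (143, 12).  Check: 143²=20449, 142·12²=20448, difference 1.
(143+12√142)^2 = 40897 + 3432√142
(143+12√142)^3 = 11696399 + 981540√142
(143+12√142)^4 = 3345129217 + 280717008√142
(143+12√142)^5 = 956695259663 + 80284082748√142

143 12
40897 3432
11696399 981540
3345129217 280717008
956695259663 80284082748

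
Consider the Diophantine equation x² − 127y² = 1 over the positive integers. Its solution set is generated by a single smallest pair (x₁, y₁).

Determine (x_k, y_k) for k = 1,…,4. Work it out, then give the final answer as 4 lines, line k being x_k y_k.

4730624 419775
44757606858751 3971595379200
423462818377139450624 37576248838264821825
4006486743445029115330560001 355518209168531397366758400

d=127: √d = [11; 3,1,2,2,7,11,7,2,2,1,3,22] (ℓ=12, even), read p_11/q_11
i=0: a=11 ⇒ p=11, q=1
i=1: a=3 ⇒ p=34, q=3
i=2: a=1 ⇒ p=45, q=4
i=3: a=2 ⇒ p=124, q=11
…
i=5: a=7 ⇒ p=2175, q=193
i=6: a=11 ⇒ p=24218, q=2149
i=7: a=7 ⇒ p=171701, q=15236
i=8: a=2 ⇒ p=367620, q=32621
…
i=10: a=1 ⇒ p=1274561, q=113099
i=11: a=3 ⇒ p=4730624, q=419775
(x₁, y₁) = (4730624, 419775);  4730624² − 127·419775² = 1 ✓
k=2:  x_2 = 4730624·4730624+127·419775·419775 = 44757606858751,  y_2 = 4730624·419775+419775·4730624 = 3971595379200
k=3:  x_3 = 4730624·44757606858751+127·419775·3971595379200 = 423462818377139450624,  y_3 = 4730624·3971595379200+419775·44757606858751 = 37576248838264821825
k=4:  x_4 = 4730624·423462818377139450624+127·419775·37576248838264821825 = 4006486743445029115330560001,  y_4 = 4730624·37576248838264821825+419775·423462818377139450624 = 355518209168531397366758400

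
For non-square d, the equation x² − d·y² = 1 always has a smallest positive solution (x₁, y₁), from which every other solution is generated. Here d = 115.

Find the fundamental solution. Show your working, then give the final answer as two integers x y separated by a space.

1126 105

d=115: √d = [10; 1,2,1,1,1,1,1,2,1,20] (ℓ=10, even), read p_9/q_9
i=0: a=10 ⇒ p=10, q=1
i=1: a=1 ⇒ p=11, q=1
…
i=4: a=1 ⇒ p=75, q=7
i=5: a=1 ⇒ p=118, q=11
i=6: a=1 ⇒ p=193, q=18
…
i=8: a=2 ⇒ p=815, q=76
i=9: a=1 ⇒ p=1126, q=105
(x₁, y₁) = (1126, 105);  1126² − 115·105² = 1 ✓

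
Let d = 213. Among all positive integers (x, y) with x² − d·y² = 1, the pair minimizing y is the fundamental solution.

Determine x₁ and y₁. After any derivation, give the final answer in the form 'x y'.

√213 = [14; 1,1,2,6,1,8,1,6,2,1,1,28, …], period ℓ=12 (even) → k=11
step 0: (14, 1)  from 14·(1,0) + (0,1)
…
step 2: (29, 2)  from 1·(15,1) + (14,1)
…
step 7: (5327, 365)  from 1·(4787,328) + (540,37)
…
step 10: (115574, 7919)  from 1·(78825,5401) + (36749,2518)
step 11: (194399, 13320)  from 1·(115574,7919) + (78825,5401)
→ (194399, 13320).  Check: 194399²=37790971201, 213·13320²=37790971200, difference 1.

194399 13320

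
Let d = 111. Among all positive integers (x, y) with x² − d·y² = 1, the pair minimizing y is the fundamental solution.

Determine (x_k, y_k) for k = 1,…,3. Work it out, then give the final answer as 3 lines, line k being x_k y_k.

√111 → a₀=10, period (1,1,6,1,1,20); ℓ=6 even so k=5
step 0: (10, 1)  from 10·(1,0) + (0,1)
…
step 4: (158, 15)  from 1·(137,13) + (21,2)
step 5: (295, 28)  from 1·(158,15) + (137,13)
(x₁, y₁) = (295, 28);  295² − 111·28² = 1 ✓
(295+28√111)^2 = 174049 + 16520√111
(295+28√111)^3 = 102688615 + 9746772√111

295 28
174049 16520
102688615 9746772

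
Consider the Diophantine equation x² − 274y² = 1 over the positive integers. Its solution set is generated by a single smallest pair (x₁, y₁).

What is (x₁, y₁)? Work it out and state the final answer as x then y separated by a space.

√274 = [16; 1,1,4,4,1,1,32, …], period ℓ=7 (odd) → k=13
i=0: a=16 ⇒ p=16, q=1
i=1: a=1 ⇒ p=17, q=1
i=2: a=1 ⇒ p=33, q=2
i=3: a=4 ⇒ p=149, q=9
i=4: a=4 ⇒ p=629, q=38
…
i=6: a=1 ⇒ p=1407, q=85
i=7: a=32 ⇒ p=45802, q=2767
i=8: a=1 ⇒ p=47209, q=2852
i=9: a=1 ⇒ p=93011, q=5619
i=10: a=4 ⇒ p=419253, q=25328
i=11: a=4 ⇒ p=1770023, q=106931
i=12: a=1 ⇒ p=2189276, q=132259
i=13: a=1 ⇒ p=3959299, q=239190
fundamental: x₁=3959299, y₁=239190  (since 15676048571401 − 274·57211856100 = 1)

3959299 239190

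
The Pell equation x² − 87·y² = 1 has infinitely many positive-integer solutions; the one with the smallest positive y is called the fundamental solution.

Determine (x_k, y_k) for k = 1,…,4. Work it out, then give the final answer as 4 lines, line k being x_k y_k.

28 3
1567 168
87724 9405
4910977 526512

√87 = [9; 3,18, …], period ℓ=2 (even) → k=1
k=0  a_k=9  p_k/q_k = 9/1
k=1  a_k=3  p_k/q_k = 28/3
→ (28, 3).  Check: 28²=784, 87·3²=783, difference 1.
(x_2, y_2) = (28·28 + 87·3·3, 28·3 + 3·28) = (1567, 168)
(x_3, y_3) = (28·1567 + 87·3·168, 28·168 + 3·1567) = (87724, 9405)
(x_4, y_4) = (28·87724 + 87·3·9405, 28·9405 + 3·87724) = (4910977, 526512)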